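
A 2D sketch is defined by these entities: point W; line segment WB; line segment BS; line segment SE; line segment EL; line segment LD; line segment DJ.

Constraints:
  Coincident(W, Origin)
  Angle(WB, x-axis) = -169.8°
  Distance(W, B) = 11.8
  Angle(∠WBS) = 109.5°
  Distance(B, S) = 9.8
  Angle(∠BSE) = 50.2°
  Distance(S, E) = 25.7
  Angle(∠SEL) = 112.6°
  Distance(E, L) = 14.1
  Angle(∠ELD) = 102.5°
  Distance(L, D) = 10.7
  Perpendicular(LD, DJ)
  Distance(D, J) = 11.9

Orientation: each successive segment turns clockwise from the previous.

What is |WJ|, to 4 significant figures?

6.268

W is at the origin; WB runs at -169.8° with length 11.8, so B = (-11.61, -2.090). ∠WBS = 109.5° gives BS at 119.7° from the x-axis; with |BS| = 9.8, S = (-16.47, 6.423). ∠BSE = 50.2° gives SE at -10.10° from the x-axis; with |SE| = 25.7, E = (8.833, 1.916). ∠SEL = 112.6° gives EL at -77.50° from the x-axis; with |EL| = 14.1, L = (11.88, -11.85). ∠ELD = 102.5° gives LD at -155.0° from the x-axis; with |LD| = 10.7, D = (2.187, -16.37). LD is perpendicular to DJ, so DJ runs at 115.0°; with |DJ| = 11.9, J = (-2.842, -5.587). Then |WJ| = |J − W| = 6.268.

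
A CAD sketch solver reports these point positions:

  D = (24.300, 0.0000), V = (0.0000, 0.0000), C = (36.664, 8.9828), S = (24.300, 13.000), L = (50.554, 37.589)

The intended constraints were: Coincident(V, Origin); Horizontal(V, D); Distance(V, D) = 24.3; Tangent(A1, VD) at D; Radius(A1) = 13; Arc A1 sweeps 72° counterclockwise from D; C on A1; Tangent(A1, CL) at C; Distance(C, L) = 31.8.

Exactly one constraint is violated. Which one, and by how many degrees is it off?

Tangent(A1, CL) at C — off by 7.90°.

V = (0.00, 0.00) ✓; V.y = 0.00, D.y = 0.00 ✓; |VD| = 24.30 ✓; ∠(SD, DV) = 90.00° ✓; |SD| = 13.00 ✓; bearing(S→C) − bearing(S→D) = 72.00° ✓; |SC| = 13.00 ✓; ∠(SC, CL) = 97.90° ✗; |CL| = 31.80 ✓.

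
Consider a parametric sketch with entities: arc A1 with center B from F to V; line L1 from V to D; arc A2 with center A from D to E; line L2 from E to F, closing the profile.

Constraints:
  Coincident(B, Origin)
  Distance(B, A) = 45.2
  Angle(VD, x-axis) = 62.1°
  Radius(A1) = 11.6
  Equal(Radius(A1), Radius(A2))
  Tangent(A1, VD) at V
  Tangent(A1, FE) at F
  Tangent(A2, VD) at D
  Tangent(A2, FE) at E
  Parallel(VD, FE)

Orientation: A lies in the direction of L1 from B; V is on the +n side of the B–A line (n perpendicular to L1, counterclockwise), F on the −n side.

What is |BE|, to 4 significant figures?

46.66

The slot axis is L1's direction at 62.1°, so u = (cos 62.1°, sin 62.1°) = (0.4679, 0.8838) and n = (−sin 62.1°, cos 62.1°) = (-0.8838, 0.4679). B is at the origin and A lies 45.2 along u from B, so A = 45.2·u = (21.15, 39.95). Tangency of A1 to both parallel lines with radius 11.6 puts V and F at B ± 11.6·n: V = (-10.25, 5.428), F = (10.25, -5.428). Equal radii place D and E the same way about A: D = A + 11.6·n = (10.90, 45.37), E = A − 11.6·n = (31.40, 34.52). Then |BE| = |E − B| = 46.66.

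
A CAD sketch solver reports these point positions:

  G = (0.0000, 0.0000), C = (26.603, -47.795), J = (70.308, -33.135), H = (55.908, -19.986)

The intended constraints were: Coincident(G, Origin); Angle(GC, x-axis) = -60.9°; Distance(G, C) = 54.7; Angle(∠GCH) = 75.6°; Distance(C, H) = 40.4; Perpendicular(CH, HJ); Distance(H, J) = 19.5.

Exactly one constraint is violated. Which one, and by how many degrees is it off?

Perpendicular(CH, HJ) — off by 4.10°.

G = (0.00, 0.00) ✓; GC at -60.90° ✓; |GC| = 54.70 ✓; ∠GCH = 75.60° ✓; |CH| = 40.40 ✓; ∠(CH, HJ) = 85.90° ✗; |HJ| = 19.50 ✓.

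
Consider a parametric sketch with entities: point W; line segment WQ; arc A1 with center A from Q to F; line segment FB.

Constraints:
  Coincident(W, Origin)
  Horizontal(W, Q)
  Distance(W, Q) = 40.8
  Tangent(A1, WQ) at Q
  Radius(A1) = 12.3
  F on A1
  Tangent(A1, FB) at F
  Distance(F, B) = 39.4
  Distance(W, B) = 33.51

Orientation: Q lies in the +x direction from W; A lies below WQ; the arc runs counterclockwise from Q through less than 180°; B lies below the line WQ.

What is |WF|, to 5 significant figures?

31.967

Checks: |AF| = 12.30 ✓; ∠(AF, FB) = 90.00° ✓; |FB| = 39.40 ✓; |WB| = 33.51 ✓.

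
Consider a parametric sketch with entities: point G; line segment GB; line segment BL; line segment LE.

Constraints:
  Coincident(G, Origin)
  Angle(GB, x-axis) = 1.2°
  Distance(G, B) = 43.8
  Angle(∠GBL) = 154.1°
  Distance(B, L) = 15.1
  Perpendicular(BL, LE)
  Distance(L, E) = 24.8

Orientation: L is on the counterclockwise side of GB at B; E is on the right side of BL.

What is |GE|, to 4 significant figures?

70.00

G is at the origin; GB runs at 1.2° with length 43.8, so B = 43.8·(cos 1.2°, sin 1.2°) = (43.79, 0.9173). ∠GBL = 154.1°, so BL runs at 1.2° + (180° − 154.1°) = 27.10° from the x-axis; with |BL| = 15.1, L = B + 15.1·(cos 27.10°, sin 27.10°) = (57.23, 7.796). The perpendicularity gives LE at right angles to BL; with |LE| = 24.8 on the right of BL, E = L + 24.8·(0.4555, -0.8902) = (68.53, -14.28). Then |GE| = |E − G| = 70.00.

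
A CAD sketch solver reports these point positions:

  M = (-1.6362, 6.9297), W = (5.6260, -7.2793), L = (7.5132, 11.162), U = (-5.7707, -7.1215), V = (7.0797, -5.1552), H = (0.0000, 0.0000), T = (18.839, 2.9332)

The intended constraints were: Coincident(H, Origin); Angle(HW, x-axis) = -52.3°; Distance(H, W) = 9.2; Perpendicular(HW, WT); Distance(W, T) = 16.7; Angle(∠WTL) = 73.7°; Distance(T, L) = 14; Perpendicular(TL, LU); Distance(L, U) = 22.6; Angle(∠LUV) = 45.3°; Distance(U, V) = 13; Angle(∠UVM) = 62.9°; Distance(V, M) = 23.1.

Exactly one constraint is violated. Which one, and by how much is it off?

Distance(V, M) = 23.1 — off by 8.20.

H = (0.00, 0.00) ✓; HW at -52.30° ✓; |HW| = 9.200 ✓; ∠(HW, WT) = 90.00° ✓; |WT| = 16.70 ✓; ∠WTL = 73.70° ✓; |TL| = 14.00 ✓; ∠(TL, LU) = 90.00° ✓; |LU| = 22.60 ✓; ∠LUV = 45.30° ✓; |UV| = 13.00 ✓; ∠UVM = 62.90° ✓; |VM| = 14.90 ✗.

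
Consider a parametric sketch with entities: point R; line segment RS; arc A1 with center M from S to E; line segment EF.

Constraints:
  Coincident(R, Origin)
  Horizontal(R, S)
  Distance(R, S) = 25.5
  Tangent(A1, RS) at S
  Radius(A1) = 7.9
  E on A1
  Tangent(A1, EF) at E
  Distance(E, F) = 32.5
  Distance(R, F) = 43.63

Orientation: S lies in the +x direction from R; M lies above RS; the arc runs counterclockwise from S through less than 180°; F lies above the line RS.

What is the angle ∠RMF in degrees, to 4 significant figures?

92.32°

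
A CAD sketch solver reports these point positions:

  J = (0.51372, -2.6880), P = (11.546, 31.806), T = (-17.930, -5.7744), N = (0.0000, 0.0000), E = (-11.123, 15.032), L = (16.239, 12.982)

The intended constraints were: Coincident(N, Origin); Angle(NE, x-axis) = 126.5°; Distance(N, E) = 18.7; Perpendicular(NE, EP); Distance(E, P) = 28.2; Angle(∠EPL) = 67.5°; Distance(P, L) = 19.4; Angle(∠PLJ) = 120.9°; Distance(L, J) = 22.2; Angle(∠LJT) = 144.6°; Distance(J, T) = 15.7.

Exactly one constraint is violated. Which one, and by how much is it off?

Distance(J, T) = 15.7 — off by 3.00.

N = (0.00, 0.00) ✓; NE at 126.5° ✓; |NE| = 18.70 ✓; ∠(NE, EP) = 90.00° ✓; |EP| = 28.20 ✓; ∠EPL = 67.50° ✓; |PL| = 19.40 ✓; ∠PLJ = 120.9° ✓; |LJ| = 22.20 ✓; ∠LJT = 144.6° ✓; |JT| = 18.70 ✗.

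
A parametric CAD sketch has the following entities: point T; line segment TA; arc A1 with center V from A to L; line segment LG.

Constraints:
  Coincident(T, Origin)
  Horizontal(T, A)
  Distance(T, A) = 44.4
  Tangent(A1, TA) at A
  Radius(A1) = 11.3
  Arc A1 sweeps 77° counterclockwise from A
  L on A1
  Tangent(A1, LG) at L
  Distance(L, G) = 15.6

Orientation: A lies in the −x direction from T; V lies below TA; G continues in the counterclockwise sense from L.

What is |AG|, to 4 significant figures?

28.01

T is at the origin; TA is horizontal with |TA| = 44.4 and A on the −x side, so A = (-44.40, 0.000). A1 meets TA tangentially, so VA is at right angles to TA, so V = A + (0, -11.3) = (-44.40, -11.30). On A1, A sits at bearing 90° from V; a 77° counterclockwise sweep puts L at bearing 167°, so L = V + 11.3·(cos 167°, sin 167°) = (-55.41, -8.758). Tangency of A1 to LG means the radius VL is perpendicular to LG, so LG runs along (−sin 167°, cos 167°); with |LG| = 15.6, G = (-58.92, -23.96). Then |AG| = |G − A| = 28.01.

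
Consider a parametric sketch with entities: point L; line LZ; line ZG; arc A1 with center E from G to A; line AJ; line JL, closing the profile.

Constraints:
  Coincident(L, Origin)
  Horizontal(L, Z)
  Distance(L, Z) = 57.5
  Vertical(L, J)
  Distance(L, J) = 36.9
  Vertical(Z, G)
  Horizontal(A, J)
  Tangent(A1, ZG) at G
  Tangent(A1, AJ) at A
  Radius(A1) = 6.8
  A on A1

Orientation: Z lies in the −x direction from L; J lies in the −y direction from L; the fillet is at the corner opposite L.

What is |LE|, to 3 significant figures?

59.0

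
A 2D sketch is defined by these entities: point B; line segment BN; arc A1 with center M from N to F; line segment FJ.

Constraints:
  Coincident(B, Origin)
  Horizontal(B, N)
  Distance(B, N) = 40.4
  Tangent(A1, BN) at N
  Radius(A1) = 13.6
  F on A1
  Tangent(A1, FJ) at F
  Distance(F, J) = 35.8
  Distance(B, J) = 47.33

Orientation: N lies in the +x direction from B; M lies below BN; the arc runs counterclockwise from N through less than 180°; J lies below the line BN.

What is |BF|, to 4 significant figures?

29.04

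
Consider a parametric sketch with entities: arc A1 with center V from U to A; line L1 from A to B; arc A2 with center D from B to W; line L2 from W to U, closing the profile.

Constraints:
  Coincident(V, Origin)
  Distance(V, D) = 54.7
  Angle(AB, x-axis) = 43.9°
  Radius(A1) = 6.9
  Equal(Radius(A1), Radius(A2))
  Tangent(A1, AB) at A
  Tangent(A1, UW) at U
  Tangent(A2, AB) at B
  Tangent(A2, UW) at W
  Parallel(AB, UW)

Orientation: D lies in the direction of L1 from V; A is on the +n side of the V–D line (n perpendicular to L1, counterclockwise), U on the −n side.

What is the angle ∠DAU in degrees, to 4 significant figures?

82.81°

The slot axis is L1's direction at 43.9°, so u = (cos 43.9°, sin 43.9°) = (0.7206, 0.6934) and n = (−sin 43.9°, cos 43.9°) = (-0.6934, 0.7206). V is at the origin and D lies 54.7 along u from V, so D = 54.7·u = (39.41, 37.93). Tangency of A1 to both parallel lines with radius 6.9 puts A and U at V ± 6.9·n: A = (-4.784, 4.972), U = (4.784, -4.972). Then cos ∠DAU = AD·AU / (|AD||AU|), giving 82.81°.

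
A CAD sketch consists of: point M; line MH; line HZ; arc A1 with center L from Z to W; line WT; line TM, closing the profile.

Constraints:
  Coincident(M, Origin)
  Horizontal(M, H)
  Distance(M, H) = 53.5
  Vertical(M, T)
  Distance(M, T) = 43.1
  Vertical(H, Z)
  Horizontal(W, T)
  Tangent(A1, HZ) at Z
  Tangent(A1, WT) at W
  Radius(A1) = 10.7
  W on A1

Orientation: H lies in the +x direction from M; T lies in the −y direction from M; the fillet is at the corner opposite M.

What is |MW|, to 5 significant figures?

60.741

M is at the origin; MH is horizontal with |MH| = 53.5 and H on the +x side, so H = (53.500, 0.0000). M and T share the same x with |MT| = 43.1 and T on the −y side, so T = (0.0000, -43.100). The virtual corner opposite M is at (53.500, -43.100). The tangent condition forces LZ to be normal to HZ and the tangent condition forces LW to be normal to WT, with radius 10.7, so the center L sits 10.7 in from both sides at L = (42.800, -32.400). That places the tangent points at Z = (53.500, -32.400) on HZ and W = (42.800, -43.100) on WT. Then |MW| = |W − M| = 60.741.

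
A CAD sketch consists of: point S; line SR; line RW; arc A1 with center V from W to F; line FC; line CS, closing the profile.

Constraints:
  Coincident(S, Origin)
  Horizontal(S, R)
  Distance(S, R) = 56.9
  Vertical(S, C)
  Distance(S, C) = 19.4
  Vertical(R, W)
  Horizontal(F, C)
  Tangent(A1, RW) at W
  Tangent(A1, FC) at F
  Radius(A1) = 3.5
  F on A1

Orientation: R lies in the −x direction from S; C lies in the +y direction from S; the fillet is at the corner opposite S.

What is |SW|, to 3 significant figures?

59.1

The virtual corner opposite S is at (-56.9, 19.4). Since A1 is tangent to RW there, VW ⟂ RW and tangency of A1 to FC means the radius VF is perpendicular to FC, with radius 3.5, so the center V sits 3.5 in from both sides at V = (-53.4, 15.9). That places the tangent points at W = (-56.9, 15.9) on RW and F = (-53.4, 19.4) on FC. Then |SW| = |W − S| = 59.1.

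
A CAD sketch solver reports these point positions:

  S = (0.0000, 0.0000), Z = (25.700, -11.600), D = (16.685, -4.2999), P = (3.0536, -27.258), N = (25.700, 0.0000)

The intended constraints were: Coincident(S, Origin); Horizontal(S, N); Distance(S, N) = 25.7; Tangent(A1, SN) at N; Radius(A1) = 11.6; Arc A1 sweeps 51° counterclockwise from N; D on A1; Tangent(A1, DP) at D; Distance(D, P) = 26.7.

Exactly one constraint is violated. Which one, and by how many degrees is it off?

Tangent(A1, DP) at D — off by 8.30°.

S = (0.00, 0.00) ✓; S.y = 0.00, N.y = 0.00 ✓; |SN| = 25.70 ✓; ∠(ZN, NS) = 90.00° ✓; |ZN| = 11.60 ✓; bearing(Z→D) − bearing(Z→N) = 51.00° ✓; |ZD| = 11.60 ✓; ∠(ZD, DP) = 81.70° ✗; |DP| = 26.70 ✓.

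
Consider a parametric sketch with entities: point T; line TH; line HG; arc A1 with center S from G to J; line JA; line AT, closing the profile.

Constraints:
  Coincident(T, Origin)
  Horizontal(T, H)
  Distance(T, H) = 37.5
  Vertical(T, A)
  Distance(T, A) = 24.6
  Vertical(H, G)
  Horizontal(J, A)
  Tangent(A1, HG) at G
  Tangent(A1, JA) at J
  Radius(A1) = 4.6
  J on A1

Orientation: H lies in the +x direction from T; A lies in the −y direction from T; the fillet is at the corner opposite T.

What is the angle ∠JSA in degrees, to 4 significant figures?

82.04°

The virtual corner opposite T is at (37.50, -24.60). The tangent condition forces SG to be normal to HG and the tangent condition forces SJ to be normal to JA, with radius 4.6, so the center S sits 4.6 in from both sides at S = (32.90, -20.00). That places the tangent points at G = (37.50, -20.00) on HG and J = (32.90, -24.60) on JA. Then cos ∠JSA = SJ·SA / (|SJ||SA|), giving 82.04°.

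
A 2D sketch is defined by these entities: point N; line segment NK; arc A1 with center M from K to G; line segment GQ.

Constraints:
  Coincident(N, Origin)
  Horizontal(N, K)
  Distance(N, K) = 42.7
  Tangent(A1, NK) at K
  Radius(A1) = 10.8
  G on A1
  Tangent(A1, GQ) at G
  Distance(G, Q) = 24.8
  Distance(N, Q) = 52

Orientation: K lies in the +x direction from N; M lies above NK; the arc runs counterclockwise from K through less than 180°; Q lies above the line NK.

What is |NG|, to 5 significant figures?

54.165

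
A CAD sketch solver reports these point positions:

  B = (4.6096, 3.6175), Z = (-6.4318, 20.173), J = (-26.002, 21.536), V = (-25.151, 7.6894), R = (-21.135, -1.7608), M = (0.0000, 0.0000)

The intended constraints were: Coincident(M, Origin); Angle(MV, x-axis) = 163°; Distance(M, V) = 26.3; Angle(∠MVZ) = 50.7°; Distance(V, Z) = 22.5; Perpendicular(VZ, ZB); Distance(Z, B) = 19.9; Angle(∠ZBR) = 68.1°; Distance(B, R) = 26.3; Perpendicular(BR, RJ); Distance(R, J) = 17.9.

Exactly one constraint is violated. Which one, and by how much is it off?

Distance(R, J) = 17.9 — off by 5.90.

M = (0.00, 0.00) ✓; MV at 163.0° ✓; |MV| = 26.30 ✓; ∠MVZ = 50.70° ✓; |VZ| = 22.50 ✓; ∠(VZ, ZB) = 90.00° ✓; |ZB| = 19.90 ✓; ∠ZBR = 68.10° ✓; |BR| = 26.30 ✓; ∠(BR, RJ) = 90.00° ✓; |RJ| = 23.80 ✗.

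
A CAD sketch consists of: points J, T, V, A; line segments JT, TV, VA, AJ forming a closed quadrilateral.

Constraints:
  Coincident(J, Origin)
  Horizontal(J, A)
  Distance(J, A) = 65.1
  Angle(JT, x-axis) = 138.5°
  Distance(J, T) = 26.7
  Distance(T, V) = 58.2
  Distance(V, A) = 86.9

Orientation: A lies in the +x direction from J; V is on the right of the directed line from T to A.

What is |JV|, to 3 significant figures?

41.7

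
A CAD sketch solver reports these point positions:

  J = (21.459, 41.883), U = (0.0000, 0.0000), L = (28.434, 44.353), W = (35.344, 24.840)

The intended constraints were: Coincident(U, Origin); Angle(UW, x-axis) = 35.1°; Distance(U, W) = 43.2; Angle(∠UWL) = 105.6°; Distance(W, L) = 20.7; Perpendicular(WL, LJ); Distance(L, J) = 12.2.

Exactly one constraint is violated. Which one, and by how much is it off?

Distance(L, J) = 12.2 — off by 4.80.

U = (0.00, 0.00) ✓; UW at 35.10° ✓; |UW| = 43.20 ✓; ∠UWL = 105.6° ✓; |WL| = 20.70 ✓; ∠(WL, LJ) = 90.00° ✓; |LJ| = 7.399 ✗.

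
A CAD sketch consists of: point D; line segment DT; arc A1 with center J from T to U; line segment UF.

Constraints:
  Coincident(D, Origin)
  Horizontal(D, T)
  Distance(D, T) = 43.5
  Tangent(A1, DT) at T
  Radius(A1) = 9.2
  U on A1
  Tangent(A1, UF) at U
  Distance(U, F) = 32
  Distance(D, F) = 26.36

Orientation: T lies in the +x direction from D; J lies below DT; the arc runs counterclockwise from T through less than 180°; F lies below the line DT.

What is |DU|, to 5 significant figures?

37.618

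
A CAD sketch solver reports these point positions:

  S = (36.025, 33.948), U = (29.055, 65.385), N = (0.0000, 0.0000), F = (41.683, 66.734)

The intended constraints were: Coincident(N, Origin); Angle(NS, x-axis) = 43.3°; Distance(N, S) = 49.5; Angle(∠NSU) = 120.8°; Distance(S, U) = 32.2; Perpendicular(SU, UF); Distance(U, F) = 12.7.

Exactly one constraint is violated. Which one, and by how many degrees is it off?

Perpendicular(SU, UF) — off by 6.40°.

N = (0.00, 0.00) ✓; NS at 43.30° ✓; |NS| = 49.50 ✓; ∠NSU = 120.8° ✓; |SU| = 32.20 ✓; ∠(SU, UF) = 96.40° ✗; |UF| = 12.70 ✓.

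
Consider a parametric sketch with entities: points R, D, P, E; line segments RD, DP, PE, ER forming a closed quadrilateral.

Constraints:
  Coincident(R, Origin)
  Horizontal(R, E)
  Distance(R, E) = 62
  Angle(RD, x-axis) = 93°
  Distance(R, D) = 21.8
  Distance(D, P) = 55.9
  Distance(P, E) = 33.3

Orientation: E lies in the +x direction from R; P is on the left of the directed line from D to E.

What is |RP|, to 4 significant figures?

62.70

Checks: |DP| = 55.90 ✓; |PE| = 33.30 ✓.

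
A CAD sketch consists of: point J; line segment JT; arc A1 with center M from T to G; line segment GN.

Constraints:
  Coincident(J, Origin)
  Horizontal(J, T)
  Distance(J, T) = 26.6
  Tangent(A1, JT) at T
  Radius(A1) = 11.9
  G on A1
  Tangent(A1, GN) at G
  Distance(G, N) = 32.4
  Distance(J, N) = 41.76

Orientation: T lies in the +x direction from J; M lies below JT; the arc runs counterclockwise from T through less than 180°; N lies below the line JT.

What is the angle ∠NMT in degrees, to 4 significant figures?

147.4°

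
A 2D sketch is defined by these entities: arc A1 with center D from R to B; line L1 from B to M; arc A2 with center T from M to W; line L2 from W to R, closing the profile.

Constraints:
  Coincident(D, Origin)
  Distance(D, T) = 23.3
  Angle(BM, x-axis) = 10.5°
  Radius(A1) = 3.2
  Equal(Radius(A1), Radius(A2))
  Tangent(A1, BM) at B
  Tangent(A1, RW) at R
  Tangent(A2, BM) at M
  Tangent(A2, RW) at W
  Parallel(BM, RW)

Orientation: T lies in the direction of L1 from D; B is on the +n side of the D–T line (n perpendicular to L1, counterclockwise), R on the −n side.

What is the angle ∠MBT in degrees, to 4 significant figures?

7.820°

The slot axis is L1's direction at 10.5°, so u = (cos 10.5°, sin 10.5°) = (0.9833, 0.1822) and n = (−sin 10.5°, cos 10.5°) = (-0.1822, 0.9833). D is at the origin and T lies 23.3 along u from D, so T = 23.3·u = (22.91, 4.246). Tangency of A1 to both parallel lines with radius 3.2 puts B and R at D ± 3.2·n: B = (-0.5832, 3.146), R = (0.5832, -3.146). Equal radii place M and W the same way about T: M = T + 3.2·n = (22.33, 7.393), W = T − 3.2·n = (23.49, 1.100). Then cos ∠MBT = BM·BT / (|BM||BT|), giving 7.820°.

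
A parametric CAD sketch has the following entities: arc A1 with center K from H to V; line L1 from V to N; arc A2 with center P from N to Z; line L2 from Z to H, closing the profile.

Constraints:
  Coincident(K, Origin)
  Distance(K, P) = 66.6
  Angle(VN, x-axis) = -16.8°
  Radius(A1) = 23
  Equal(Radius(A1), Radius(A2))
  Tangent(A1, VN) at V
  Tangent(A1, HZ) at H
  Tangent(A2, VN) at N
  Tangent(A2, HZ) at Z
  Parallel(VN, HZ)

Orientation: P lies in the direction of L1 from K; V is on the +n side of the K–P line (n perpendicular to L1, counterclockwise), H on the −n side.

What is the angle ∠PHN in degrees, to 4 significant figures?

15.58°

Tangency of A1 to both parallel lines with radius 23.0 puts V and H at K ± 23.0·n: V = (6.648, 22.02), H = (-6.648, -22.02). Equal radii place N and Z the same way about P: N = P + 23.0·n = (70.41, 2.769), Z = P − 23.0·n = (57.11, -41.27). Then cos ∠PHN = HP·HN / (|HP||HN|), giving 15.58°.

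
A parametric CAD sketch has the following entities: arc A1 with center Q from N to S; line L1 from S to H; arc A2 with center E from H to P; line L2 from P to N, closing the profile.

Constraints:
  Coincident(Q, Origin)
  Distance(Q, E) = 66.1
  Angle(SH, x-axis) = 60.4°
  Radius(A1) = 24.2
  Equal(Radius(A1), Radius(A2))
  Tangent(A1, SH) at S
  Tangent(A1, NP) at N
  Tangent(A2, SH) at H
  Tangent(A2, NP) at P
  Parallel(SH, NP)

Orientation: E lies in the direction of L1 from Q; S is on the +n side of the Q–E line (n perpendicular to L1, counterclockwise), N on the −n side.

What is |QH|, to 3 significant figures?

70.4

The slot axis is L1's direction at 60.4°, so u = (cos 60.4°, sin 60.4°) = (0.494, 0.869) and n = (−sin 60.4°, cos 60.4°) = (-0.869, 0.494). Q is at the origin and E lies 66.1 along u from Q, so E = 66.1·u = (32.6, 57.5). Tangency of A1 to both parallel lines with radius 24.2 puts S and N at Q ± 24.2·n: S = (-21.0, 12.0), N = (21.0, -12.0). Equal radii place H and P the same way about E: H = E + 24.2·n = (11.6, 69.4), P = E − 24.2·n = (53.7, 45.5). Then |QH| = |H − Q| = 70.4.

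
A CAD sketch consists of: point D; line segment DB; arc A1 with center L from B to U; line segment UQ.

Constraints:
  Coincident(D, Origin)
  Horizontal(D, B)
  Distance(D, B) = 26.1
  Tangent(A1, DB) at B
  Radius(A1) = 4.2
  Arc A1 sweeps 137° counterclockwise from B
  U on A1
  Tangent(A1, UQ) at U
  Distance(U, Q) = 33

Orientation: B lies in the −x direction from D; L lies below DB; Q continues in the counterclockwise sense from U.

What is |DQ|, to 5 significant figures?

30.167

D is at the origin; DB is horizontal with |DB| = 26.1 and B on the −x side, so B = (-26.100, 0.0000). Tangency of A1 to DB means the radius LB is perpendicular to DB, so L = B + (0, -4.2) = (-26.100, -4.2000). On A1, B sits at bearing 90° from L; a 137° counterclockwise sweep puts U at bearing 227°, so U = L + 4.2·(cos 227°, sin 227°) = (-28.964, -7.2717). Since A1 is tangent to UQ there, LU ⟂ UQ, so UQ runs along (−sin 227°, cos 227°); with |UQ| = 33.0, Q = (-4.8297, -29.778). Then |DQ| = |Q − D| = 30.167.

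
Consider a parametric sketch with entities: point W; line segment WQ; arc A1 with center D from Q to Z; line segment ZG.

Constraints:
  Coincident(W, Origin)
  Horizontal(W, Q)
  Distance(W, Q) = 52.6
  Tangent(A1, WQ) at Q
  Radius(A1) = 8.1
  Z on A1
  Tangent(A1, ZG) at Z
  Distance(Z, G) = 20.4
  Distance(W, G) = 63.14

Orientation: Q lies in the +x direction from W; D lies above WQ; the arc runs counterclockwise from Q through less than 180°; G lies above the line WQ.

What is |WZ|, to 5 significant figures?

61.294

Checks: |DZ| = 8.100 ✓; ∠(DZ, ZG) = 90.00° ✓; |ZG| = 20.40 ✓; |WG| = 63.14 ✓.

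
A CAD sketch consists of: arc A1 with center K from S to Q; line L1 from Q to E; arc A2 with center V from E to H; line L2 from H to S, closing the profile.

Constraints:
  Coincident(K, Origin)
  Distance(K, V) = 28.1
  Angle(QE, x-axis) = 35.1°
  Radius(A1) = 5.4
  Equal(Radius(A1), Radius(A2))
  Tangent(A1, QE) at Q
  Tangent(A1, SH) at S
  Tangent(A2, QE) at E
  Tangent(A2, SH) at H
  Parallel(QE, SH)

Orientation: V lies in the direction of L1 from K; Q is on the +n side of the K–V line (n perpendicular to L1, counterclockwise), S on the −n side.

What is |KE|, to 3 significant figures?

28.6

The slot axis is L1's direction at 35.1°, so u = (cos 35.1°, sin 35.1°) = (0.818, 0.575) and n = (−sin 35.1°, cos 35.1°) = (-0.575, 0.818). K is at the origin and V lies 28.1 along u from K, so V = 28.1·u = (23.0, 16.2). Tangency of A1 to both parallel lines with radius 5.4 puts Q and S at K ± 5.4·n: Q = (-3.11, 4.42), S = (3.11, -4.42). Equal radii place E and H the same way about V: E = V + 5.4·n = (19.9, 20.6), H = V − 5.4·n = (26.1, 11.7). Then |KE| = |E − K| = 28.6.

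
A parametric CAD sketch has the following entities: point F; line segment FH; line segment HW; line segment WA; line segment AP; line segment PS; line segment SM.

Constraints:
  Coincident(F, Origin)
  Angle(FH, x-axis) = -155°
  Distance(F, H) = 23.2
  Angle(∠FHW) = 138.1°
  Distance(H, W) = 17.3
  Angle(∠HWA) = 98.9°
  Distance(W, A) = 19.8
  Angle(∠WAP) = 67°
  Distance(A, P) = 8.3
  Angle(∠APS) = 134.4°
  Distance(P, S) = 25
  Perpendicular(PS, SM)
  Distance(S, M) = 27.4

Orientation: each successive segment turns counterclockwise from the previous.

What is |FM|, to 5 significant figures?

52.569

∠APS = 134.4° gives PS at 126.60° from the x-axis; with |PS| = 25.0, S = (-24.630, -7.9418). PS ⟂ SM, so SM runs at -143.40°; with |SM| = 27.4, M = (-46.627, -24.278). Then |FM| = |M − F| = 52.569.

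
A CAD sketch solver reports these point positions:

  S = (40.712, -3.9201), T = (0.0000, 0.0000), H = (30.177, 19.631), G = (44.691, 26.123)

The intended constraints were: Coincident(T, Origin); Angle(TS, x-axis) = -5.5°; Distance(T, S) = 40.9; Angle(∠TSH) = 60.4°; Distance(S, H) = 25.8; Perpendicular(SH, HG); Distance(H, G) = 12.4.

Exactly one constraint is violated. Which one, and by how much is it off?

Distance(H, G) = 12.4 — off by 3.50.

T = (0.00, 0.00) ✓; TS at -5.500° ✓; |TS| = 40.90 ✓; ∠TSH = 60.40° ✓; |SH| = 25.80 ✓; ∠(SH, HG) = 90.00° ✓; |HG| = 15.90 ✗.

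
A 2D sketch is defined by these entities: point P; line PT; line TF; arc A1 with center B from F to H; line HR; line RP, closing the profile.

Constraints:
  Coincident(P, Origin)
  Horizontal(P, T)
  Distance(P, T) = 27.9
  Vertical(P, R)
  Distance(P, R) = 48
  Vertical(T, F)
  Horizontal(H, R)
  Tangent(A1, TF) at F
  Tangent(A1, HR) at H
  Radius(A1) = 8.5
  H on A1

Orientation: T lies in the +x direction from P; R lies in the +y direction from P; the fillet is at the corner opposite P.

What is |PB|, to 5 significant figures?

44.007

P and R share the same x with |PR| = 48.0 and R on the +y side, so R = (0.0000, 48.000). The virtual corner opposite P is at (27.900, 48.000). The tangent condition forces BF to be normal to TF and A1 meets HR tangentially, so BH is at right angles to HR, with radius 8.5, so the center B sits 8.5 in from both sides at B = (19.400, 39.500). Then |PB| = |B − P| = 44.007.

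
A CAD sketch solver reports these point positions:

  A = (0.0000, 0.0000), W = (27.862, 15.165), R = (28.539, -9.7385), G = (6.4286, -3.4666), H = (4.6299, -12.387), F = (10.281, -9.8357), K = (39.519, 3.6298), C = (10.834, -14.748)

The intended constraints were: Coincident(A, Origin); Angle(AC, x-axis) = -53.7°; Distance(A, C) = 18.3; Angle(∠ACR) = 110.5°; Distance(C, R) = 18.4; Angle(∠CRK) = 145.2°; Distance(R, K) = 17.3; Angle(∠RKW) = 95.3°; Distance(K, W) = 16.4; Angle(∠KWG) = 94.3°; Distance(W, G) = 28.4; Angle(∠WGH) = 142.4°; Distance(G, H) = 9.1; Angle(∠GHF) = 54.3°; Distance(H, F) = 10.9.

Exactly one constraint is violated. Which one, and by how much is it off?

Distance(H, F) = 10.9 — off by 4.70.

A = (0.00, 0.00) ✓; AC at -53.70° ✓; |AC| = 18.30 ✓; ∠ACR = 110.5° ✓; |CR| = 18.40 ✓; ∠CRK = 145.2° ✓; |RK| = 17.30 ✓; ∠RKW = 95.30° ✓; |KW| = 16.40 ✓; ∠KWG = 94.30° ✓; |WG| = 28.40 ✓; ∠WGH = 142.4° ✓; |GH| = 9.100 ✓; ∠GHF = 54.30° ✓; |HF| = 6.200 ✗.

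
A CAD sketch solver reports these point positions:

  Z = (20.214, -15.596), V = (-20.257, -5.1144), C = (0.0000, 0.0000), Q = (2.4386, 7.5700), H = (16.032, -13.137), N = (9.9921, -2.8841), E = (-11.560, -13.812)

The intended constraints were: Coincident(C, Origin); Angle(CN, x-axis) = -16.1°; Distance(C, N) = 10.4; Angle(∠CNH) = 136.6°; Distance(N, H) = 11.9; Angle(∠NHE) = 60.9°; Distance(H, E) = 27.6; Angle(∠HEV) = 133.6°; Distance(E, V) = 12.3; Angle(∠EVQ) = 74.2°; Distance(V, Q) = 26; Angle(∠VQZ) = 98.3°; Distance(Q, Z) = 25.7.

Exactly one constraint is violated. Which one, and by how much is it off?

Distance(Q, Z) = 25.7 — off by 3.50.

C = (0.00, 0.00) ✓; CN at -16.10° ✓; |CN| = 10.40 ✓; ∠CNH = 136.6° ✓; |NH| = 11.90 ✓; ∠NHE = 60.90° ✓; |HE| = 27.60 ✓; ∠HEV = 133.6° ✓; |EV| = 12.30 ✓; ∠EVQ = 74.20° ✓; |VQ| = 26.00 ✓; ∠VQZ = 98.30° ✓; |QZ| = 29.20 ✗.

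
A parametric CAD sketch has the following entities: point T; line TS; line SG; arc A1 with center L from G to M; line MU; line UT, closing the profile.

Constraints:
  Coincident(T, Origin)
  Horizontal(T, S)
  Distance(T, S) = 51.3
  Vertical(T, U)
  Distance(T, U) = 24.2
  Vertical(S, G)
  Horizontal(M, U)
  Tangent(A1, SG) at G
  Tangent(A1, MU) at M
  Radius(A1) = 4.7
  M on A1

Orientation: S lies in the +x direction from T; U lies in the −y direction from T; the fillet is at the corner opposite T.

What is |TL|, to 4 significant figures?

50.52

T and U share the same x with |TU| = 24.2 and U on the −y side, so U = (0.000, -24.20). The virtual corner opposite T is at (51.30, -24.20). Since A1 is tangent to SG there, LG ⟂ SG and tangency of A1 to MU means the radius LM is perpendicular to MU, with radius 4.7, so the center L sits 4.7 in from both sides at L = (46.60, -19.50). Then |TL| = |L − T| = 50.52.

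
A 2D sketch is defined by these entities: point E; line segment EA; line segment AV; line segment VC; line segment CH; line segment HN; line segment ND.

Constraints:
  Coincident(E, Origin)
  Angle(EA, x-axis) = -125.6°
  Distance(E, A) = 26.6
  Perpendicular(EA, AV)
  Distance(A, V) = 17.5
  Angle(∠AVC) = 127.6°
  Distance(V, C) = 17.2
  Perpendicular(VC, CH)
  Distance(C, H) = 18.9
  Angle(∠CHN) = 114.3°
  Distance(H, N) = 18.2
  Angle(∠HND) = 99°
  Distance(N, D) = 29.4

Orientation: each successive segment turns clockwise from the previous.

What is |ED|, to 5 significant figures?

38.364

E is at the origin; EA runs at -125.6° with length 26.6, so A = (-15.484, -21.628). EA is perpendicular to AV, so AV runs at 144.40°; with |AV| = 17.5, V = (-29.714, -11.441). ∠AVC = 127.6° gives VC at 92.000° from the x-axis; with |VC| = 17.2, C = (-30.314, 5.7482). VC ⟂ CH, so CH runs at 2.0000°; with |CH| = 18.9, H = (-11.426, 6.4078). ∠CHN = 114.3° gives HN at -63.700° from the x-axis; with |HN| = 18.2, N = (-3.3616, -9.9083). ∠HND = 99.0° gives ND at -144.70° from the x-axis; with |ND| = 29.4, D = (-27.356, -26.897). Then |ED| = |D − E| = 38.364.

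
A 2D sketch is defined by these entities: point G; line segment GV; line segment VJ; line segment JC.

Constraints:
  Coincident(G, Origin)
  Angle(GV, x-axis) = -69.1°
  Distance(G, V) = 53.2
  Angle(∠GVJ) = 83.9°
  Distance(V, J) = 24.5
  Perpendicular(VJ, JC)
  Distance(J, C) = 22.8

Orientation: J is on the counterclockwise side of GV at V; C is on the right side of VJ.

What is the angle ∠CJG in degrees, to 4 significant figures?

160.4°

G is at the origin; GV runs at -69.1° with length 53.2, so V = 53.2·(cos -69.1°, sin -69.1°) = (18.98, -49.70). ∠GVJ = 83.9°, so VJ runs at -69.1° + (180° − 83.9°) = 27.00° from the x-axis; with |VJ| = 24.5, J = V + 24.5·(cos 27.00°, sin 27.00°) = (40.81, -38.58). VJ ⟂ JC; with |JC| = 22.8 on the right of VJ, C = J + 22.8·(0.4540, -0.8910) = (51.16, -58.89). Then cos ∠CJG = JC·JG / (|JC||JG|), giving 160.4°.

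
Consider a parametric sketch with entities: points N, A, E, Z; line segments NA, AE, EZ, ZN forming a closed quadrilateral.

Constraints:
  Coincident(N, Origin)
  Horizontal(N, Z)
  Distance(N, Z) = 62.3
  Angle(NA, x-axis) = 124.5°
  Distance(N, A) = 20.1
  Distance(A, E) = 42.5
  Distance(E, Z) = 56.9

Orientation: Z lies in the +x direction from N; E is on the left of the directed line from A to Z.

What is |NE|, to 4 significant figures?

47.36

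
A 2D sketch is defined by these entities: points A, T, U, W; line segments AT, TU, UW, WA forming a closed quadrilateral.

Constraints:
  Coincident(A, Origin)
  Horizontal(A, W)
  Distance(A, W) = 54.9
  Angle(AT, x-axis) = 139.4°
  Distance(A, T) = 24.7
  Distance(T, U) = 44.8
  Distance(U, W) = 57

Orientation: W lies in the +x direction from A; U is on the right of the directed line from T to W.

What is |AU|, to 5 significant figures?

23.356

A is at the origin; A and W share the same y with |AW| = 54.9 and W in +x, so W = (54.9, 0). AT runs at 139.4° with |AT| = 24.7, so T = (-18.754, 16.074). U is determined by |TU| = 44.8 and |UW| = 57.0 together: it lies at the intersection of circle(T, 44.8) and circle(W, 57.0). With |TW| = 75.388, the foot of the radical line on TW is 29.457 from T and the perpendicular offset is √(44.8² − 29.457²) = 33.754. Taking the right-of-TW solution: U = (2.8282, -23.185).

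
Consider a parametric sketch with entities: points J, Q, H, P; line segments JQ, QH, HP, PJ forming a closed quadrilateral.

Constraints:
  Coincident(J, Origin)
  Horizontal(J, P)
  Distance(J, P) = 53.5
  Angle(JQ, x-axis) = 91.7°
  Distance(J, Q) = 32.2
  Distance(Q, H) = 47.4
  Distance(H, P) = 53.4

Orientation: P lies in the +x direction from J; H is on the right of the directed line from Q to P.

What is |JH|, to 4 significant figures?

15.27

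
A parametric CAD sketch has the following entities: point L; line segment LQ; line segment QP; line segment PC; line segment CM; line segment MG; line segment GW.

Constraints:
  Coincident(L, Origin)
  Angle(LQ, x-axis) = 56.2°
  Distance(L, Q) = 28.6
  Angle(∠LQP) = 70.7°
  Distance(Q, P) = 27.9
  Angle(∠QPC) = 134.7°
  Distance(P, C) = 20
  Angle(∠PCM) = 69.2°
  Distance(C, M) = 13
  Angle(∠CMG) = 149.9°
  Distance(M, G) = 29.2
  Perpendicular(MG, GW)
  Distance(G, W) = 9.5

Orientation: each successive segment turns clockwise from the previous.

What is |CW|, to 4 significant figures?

40.56

L is at the origin; LQ runs at 56.2° with length 28.6, so Q = (15.91, 23.77). ∠LQP = 70.7° gives QP at -53.10° from the x-axis; with |QP| = 27.9, P = (32.66, 1.455). ∠QPC = 134.7° gives PC at -98.40° from the x-axis; with |PC| = 20.0, C = (29.74, -18.33). ∠PCM = 69.2° gives CM at 150.8° from the x-axis; with |CM| = 13.0, M = (18.39, -11.99). ∠CMG = 149.9° gives MG at 120.7° from the x-axis; with |MG| = 29.2, G = (3.484, 13.12). MG ⟂ GW, so GW runs at 30.70°; with |GW| = 9.5, W = (11.65, 17.97). Then |CW| = |W − C| = 40.56.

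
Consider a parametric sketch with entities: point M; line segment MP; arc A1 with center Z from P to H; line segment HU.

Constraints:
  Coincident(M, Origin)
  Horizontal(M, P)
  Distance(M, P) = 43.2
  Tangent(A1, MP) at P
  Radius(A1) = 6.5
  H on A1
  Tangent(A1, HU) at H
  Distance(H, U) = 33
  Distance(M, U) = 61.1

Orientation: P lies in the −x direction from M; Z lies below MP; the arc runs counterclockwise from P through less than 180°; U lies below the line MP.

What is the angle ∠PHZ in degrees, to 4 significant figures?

41.97°

Checks: M.y = 0.00, P.y = 0.00 ✓; |ZH| = 6.500 ✓; ∠(ZH, HU) = 90.00° ✓; |HU| = 33.00 ✓; |MU| = 61.10 ✓.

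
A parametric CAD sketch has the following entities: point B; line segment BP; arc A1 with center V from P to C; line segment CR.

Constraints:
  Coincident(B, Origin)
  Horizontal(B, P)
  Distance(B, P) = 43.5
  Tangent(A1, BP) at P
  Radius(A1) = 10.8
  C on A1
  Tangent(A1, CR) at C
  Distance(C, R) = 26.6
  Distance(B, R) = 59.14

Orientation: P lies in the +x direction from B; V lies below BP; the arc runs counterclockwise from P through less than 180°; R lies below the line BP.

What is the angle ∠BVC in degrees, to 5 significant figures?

37.061°

B is at the origin; B and P share the same y with |BP| = 43.5 and P on the +x side, so P = (43.500, 0.0000). A1 meets BP tangentially, so VP is at right angles to BP, so V = P + (0, -10.8) = (43.500, -10.800). Since VC ⟂ CR (tangency), |VR| = √(10.8² + 26.6²) = 28.709 regardless of where C sits on A1. So R lies on both circle(B, 59.14) and circle(V, 28.709); the below-BP intersection is R = (44.011, -39.504). C is the foot of the tangent from R: C = (33.567, -15.040).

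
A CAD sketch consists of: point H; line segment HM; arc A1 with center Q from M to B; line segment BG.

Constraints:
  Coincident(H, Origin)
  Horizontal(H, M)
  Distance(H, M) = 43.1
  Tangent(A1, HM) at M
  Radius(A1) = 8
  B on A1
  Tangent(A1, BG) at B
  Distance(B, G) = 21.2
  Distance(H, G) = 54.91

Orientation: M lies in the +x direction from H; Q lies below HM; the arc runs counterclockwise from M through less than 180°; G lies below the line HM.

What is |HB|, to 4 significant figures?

37.82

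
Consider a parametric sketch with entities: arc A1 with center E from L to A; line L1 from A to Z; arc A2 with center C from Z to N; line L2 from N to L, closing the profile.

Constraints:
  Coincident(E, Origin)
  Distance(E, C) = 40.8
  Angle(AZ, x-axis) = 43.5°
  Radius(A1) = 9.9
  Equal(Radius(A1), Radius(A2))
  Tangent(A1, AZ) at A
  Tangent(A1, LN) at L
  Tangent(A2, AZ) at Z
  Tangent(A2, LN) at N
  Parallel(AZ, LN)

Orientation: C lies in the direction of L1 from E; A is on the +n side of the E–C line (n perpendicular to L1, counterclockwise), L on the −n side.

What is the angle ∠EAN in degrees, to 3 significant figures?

64.1°

Tangency of A1 to both parallel lines with radius 9.9 puts A and L at E ± 9.9·n: A = (-6.81, 7.18), L = (6.81, -7.18). Equal radii place Z and N the same way about C: Z = C + 9.9·n = (22.8, 35.3), N = C − 9.9·n = (36.4, 20.9). Then cos ∠EAN = AE·AN / (|AE||AN|), giving 64.1°.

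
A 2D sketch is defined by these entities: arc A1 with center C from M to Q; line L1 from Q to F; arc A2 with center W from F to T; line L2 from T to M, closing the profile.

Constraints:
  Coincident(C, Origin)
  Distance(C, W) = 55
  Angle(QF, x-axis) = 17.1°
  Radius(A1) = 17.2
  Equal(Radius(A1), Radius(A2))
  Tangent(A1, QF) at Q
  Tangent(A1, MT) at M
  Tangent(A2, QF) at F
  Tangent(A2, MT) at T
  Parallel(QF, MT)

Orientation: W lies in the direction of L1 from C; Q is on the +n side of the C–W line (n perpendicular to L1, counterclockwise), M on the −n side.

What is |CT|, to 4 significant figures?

57.63

Tangency of A1 to both parallel lines with radius 17.2 puts Q and M at C ± 17.2·n: Q = (-5.057, 16.44), M = (5.057, -16.44). Equal radii place F and T the same way about W: F = W + 17.2·n = (47.51, 32.61), T = W − 17.2·n = (57.63, -0.2674). Then |CT| = |T − C| = 57.63.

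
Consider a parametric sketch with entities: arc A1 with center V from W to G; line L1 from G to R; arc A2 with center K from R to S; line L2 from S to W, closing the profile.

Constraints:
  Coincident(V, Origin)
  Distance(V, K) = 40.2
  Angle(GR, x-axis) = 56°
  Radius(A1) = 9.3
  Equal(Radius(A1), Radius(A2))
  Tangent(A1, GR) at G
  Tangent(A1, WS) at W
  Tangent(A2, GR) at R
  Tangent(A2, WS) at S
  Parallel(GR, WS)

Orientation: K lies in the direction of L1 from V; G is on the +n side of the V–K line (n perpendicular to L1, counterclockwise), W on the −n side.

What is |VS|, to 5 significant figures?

41.262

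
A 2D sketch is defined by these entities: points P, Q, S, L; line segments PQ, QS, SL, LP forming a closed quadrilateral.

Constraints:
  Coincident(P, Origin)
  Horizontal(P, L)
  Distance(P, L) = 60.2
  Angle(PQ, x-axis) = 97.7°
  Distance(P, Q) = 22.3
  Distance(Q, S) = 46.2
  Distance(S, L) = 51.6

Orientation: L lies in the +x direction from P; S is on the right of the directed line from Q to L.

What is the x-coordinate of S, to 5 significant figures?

13.152

Checks: |QS| = 46.20 ✓; |SL| = 51.60 ✓.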